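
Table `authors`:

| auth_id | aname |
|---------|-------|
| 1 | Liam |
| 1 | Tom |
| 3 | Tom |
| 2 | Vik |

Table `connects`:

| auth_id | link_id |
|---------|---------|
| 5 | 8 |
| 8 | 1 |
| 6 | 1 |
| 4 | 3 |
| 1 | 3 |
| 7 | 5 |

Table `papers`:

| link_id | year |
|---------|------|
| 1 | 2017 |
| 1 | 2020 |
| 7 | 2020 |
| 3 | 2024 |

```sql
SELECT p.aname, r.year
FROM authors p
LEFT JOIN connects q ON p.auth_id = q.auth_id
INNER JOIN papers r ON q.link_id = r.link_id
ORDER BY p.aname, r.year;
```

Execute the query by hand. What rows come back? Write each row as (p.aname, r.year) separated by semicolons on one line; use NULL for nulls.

Joins associate left-to-right: authors LEFT JOIN connects on auth_id gives 4 intermediate row(s).
Then INNER JOIN `papers r` on link_id: keep only rows whose q.link_id appears in r.

(Liam, 2024); (Tom, 2024)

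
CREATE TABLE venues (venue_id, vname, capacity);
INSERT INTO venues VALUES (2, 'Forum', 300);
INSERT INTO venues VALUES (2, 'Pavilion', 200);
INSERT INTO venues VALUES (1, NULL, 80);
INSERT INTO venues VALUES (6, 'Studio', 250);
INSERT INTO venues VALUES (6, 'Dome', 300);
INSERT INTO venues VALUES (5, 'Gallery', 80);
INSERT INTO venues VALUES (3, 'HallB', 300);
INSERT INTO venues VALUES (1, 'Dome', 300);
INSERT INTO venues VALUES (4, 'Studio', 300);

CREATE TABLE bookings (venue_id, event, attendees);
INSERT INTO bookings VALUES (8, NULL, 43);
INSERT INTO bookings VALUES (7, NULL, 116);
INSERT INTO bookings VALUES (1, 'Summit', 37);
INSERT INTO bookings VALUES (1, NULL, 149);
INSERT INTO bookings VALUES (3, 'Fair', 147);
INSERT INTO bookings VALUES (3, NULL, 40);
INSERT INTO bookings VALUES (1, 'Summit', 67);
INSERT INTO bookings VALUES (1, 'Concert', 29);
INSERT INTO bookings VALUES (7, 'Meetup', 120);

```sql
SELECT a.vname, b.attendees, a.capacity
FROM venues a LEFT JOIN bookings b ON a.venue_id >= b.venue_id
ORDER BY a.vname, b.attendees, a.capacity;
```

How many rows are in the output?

46

LEFT JOIN keeps every row from `venues`; unmatched rows get NULL for `bookings`'s columns.
Matching on a.venue_id >= b.venue_id.
Matched pairs: 46; unmatched a rows kept: 0.
Total: 46 rows.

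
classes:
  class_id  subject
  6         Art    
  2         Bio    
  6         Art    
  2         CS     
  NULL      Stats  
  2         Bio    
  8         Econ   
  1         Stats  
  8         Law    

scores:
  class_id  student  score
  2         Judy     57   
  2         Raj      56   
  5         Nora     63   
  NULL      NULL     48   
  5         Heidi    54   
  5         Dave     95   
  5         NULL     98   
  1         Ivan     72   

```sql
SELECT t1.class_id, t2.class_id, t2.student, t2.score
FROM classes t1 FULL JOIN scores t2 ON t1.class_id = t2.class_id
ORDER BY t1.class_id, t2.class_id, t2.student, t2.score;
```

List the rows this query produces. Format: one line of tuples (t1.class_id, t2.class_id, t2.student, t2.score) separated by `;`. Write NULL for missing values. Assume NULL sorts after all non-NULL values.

FULL OUTER JOIN keeps every row from both sides; unmatched rows get NULL for the other side's columns.
Matching on t1.class_id = t2.class_id. A NULL in a compared column never satisfies the condition.
Matched pairs: 7; unmatched t1 rows kept: 5; unmatched t2 rows kept: 5.

(1, 1, Ivan, 72); (2, 2, Judy, 57); (2, 2, Judy, 57); (2, 2, Judy, 57); (2, 2, Raj, 56); (2, 2, Raj, 56); (2, 2, Raj, 56); (6, NULL, NULL, NULL); (6, NULL, NULL, NULL); (8, NULL, NULL, NULL); (8, NULL, NULL, NULL); (NULL, 5, Dave, 95); (NULL, 5, Heidi, 54); (NULL, 5, Nora, 63); (NULL, 5, NULL, 98); (NULL, NULL, NULL, 48); (NULL, NULL, NULL, NULL)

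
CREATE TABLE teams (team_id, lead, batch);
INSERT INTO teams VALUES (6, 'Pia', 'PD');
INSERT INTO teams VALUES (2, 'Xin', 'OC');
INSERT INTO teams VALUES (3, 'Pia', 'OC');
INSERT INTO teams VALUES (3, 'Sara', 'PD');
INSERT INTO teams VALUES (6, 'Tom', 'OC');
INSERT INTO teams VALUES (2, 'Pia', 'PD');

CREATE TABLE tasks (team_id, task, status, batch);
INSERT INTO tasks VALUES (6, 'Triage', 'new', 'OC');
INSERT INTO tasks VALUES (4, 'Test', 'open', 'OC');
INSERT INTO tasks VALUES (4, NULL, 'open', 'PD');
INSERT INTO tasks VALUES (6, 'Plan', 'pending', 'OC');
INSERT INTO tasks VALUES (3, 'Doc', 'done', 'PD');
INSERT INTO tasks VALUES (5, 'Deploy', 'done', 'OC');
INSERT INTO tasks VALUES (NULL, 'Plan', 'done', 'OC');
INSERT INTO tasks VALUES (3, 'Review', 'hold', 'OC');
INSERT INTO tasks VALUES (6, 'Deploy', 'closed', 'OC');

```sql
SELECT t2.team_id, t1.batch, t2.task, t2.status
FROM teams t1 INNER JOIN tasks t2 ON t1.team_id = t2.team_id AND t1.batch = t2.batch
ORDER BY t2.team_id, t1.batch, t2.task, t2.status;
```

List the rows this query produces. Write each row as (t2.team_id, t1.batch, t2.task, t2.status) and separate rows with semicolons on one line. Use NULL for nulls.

(3, OC, Review, hold); (3, PD, Doc, done); (6, OC, Deploy, closed); (6, OC, Plan, pending); (6, OC, Triage, new)

INNER JOIN keeps only pairs where the ON condition holds.
Matching on t1.team_id = t2.team_id AND t1.batch = t2.batch. A NULL in a compared column never satisfies the condition.
- t1 row (team_id=6, batch=PD): no match → dropped.
- t1 row (team_id=2, batch=OC): no match → dropped.
- t1 row (team_id=3, batch=OC): matches 1 t2 row(s) → 1 output row(s).
- t1 row (team_id=3, batch=PD): matches 1 t2 row(s) → 1 output row(s).
- t1 row (team_id=6, batch=OC): matches 3 t2 row(s) → 3 output row(s).
- t1 row (team_id=2, batch=PD): no match → dropped.
After projecting and ordering:
t2.team_id | t1.batch | t2.task | t2.status
3 | OC | Review | hold
3 | PD | Doc | done
6 | OC | Deploy | closed
6 | OC | Plan | pending
6 | OC | Triage | new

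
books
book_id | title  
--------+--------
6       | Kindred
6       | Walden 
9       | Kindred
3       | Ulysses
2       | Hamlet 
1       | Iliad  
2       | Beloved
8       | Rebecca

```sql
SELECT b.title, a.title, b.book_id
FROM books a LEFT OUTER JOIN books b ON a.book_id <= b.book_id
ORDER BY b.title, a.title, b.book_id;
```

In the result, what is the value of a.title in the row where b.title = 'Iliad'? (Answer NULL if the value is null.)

LEFT JOIN keeps every row from `books a`; unmatched rows get NULL for `books b`'s columns.
Matching on a.book_id <= b.book_id.
- book_id=6: 4 matching b row(s), so 4 row(s) emitted.
- book_id=6: 4 matching b row(s), so 4 row(s) emitted.
- book_id=9: 1 matching b row(s), so 1 row(s) emitted.
- book_id=3: 5 matching b row(s), so 5 row(s) emitted.
- book_id=2: 7 matching b row(s), so 7 row(s) emitted.
- book_id=1: 8 matching b row(s), so 8 row(s) emitted.
- book_id=2: 7 matching b row(s), so 7 row(s) emitted.
- book_id=8: 2 matching b row(s), so 2 row(s) emitted.

Iliad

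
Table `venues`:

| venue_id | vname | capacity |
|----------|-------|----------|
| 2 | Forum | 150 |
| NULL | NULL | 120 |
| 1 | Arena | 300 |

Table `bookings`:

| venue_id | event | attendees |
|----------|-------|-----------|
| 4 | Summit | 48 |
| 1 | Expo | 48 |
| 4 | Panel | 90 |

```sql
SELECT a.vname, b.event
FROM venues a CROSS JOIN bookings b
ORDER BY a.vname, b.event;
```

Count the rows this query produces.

9

CROSS JOIN pairs every row of `venues` with every row of `bookings`: 3 × 3 = 9 rows.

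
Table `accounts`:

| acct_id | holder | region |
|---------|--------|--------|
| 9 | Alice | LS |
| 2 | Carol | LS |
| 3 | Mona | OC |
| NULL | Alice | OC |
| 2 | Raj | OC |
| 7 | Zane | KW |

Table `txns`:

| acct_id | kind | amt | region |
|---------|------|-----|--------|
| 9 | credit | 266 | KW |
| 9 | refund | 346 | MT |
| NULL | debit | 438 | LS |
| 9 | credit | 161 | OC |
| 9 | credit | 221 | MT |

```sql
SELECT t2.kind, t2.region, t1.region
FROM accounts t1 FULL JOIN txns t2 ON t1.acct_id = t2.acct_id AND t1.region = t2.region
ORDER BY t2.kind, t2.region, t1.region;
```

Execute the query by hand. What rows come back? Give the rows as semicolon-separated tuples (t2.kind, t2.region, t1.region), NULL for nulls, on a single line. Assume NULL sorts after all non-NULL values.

(credit, KW, NULL); (credit, MT, NULL); (credit, OC, NULL); (debit, LS, NULL); (refund, MT, NULL); (NULL, NULL, KW); (NULL, NULL, LS); (NULL, NULL, LS); (NULL, NULL, OC); (NULL, NULL, OC); (NULL, NULL, OC)

FULL OUTER JOIN keeps every row from both sides; unmatched rows get NULL for the other side's columns.
Matching on t1.acct_id = t2.acct_id AND t1.region = t2.region. A NULL in a compared column never satisfies the condition.
- t1 (acct_id=9, region=LS) has no partner → padded with NULL.
- t1 (acct_id=2, region=LS) has no partner → padded with NULL.
- t1 (acct_id=3, region=OC) has no partner → padded with NULL.
- t1 (acct_id=NULL, region=OC) has no partner → padded with NULL.
- t1 (acct_id=2, region=OC) has no partner → padded with NULL.
- t1 (acct_id=7, region=KW) has no partner → padded with NULL.
- 5 row(s) from t2 found no t1 partner → padded with NULL.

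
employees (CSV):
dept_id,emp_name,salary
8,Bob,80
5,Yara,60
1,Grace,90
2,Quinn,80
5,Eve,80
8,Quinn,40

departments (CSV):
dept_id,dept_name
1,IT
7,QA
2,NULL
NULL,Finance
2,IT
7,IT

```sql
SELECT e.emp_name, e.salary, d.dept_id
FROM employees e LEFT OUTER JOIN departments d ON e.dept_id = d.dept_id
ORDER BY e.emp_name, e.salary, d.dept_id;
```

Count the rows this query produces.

LEFT JOIN keeps every row from `employees`; unmatched rows get NULL for `departments`'s columns.
Matching on e.dept_id = d.dept_id. A NULL in a compared column never satisfies the condition.
- e[0] dept_id=8 → no match; kept with NULLs on the d side.
- e[1] dept_id=5 → no match; kept with NULLs on the d side.
- e[2] dept_id=1 → 1 match(es) in d → 1 row(s).
- e[3] dept_id=2 → 2 match(es) in d → 2 row(s).
- e[4] dept_id=5 → no match; kept with NULLs on the d side.
- e[5] dept_id=8 → no match; kept with NULLs on the d side.
Total: 3 matched + 4 padded = 7 rows.

7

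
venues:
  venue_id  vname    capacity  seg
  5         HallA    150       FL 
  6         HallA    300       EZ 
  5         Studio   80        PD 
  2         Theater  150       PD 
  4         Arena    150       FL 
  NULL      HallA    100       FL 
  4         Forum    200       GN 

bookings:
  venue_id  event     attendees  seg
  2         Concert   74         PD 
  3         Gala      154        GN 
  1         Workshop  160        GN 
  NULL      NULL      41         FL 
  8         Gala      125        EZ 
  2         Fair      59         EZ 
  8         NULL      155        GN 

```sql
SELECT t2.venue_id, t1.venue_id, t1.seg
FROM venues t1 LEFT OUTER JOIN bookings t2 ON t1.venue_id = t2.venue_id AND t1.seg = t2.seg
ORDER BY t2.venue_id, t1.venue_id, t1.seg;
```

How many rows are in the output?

LEFT JOIN keeps every row from `venues`; unmatched rows get NULL for `bookings`'s columns.
Matching on t1.venue_id = t2.venue_id AND t1.seg = t2.seg. A NULL in a compared column never satisfies the condition.
- t1[0] venue_id=5, seg=FL → no match; kept with NULLs on the t2 side.
- t1[1] venue_id=6, seg=EZ → no match; kept with NULLs on the t2 side.
- t1[2] venue_id=5, seg=PD → no match; kept with NULLs on the t2 side.
- t1[3] venue_id=2, seg=PD → 1 match(es) in t2 → 1 row(s).
- t1[4] venue_id=4, seg=FL → no match; kept with NULLs on the t2 side.
- t1[5] venue_id=NULL, seg=FL → no match; kept with NULLs on the t2 side.
- t1[6] venue_id=4, seg=GN → no match; kept with NULLs on the t2 side.
Total: 1 matched + 6 padded = 7 rows.

7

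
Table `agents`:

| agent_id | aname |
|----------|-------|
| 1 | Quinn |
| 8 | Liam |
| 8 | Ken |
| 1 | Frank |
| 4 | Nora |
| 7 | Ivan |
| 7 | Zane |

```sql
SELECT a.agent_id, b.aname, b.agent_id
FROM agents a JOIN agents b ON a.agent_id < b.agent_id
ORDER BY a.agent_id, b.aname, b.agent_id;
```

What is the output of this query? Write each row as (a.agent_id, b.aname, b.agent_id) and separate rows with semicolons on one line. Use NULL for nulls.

(1, Ivan, 7); (1, Ivan, 7); (1, Ken, 8); (1, Ken, 8); (1, Liam, 8); (1, Liam, 8); (1, Nora, 4); (1, Nora, 4); (1, Zane, 7); (1, Zane, 7); (4, Ivan, 7); (4, Ken, 8); (4, Liam, 8); (4, Zane, 7); (7, Ken, 8); (7, Ken, 8); (7, Liam, 8); (7, Liam, 8)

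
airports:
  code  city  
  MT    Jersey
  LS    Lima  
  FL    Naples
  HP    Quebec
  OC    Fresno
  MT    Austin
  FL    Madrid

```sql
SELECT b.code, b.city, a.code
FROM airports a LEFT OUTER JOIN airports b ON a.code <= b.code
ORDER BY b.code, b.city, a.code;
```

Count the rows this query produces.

30

LEFT JOIN keeps every row from `airports a`; unmatched rows get NULL for `airports b`'s columns.
Matching on a.code <= b.code.
Matched pairs: 30; unmatched a rows kept: 0.
Total: 30 rows.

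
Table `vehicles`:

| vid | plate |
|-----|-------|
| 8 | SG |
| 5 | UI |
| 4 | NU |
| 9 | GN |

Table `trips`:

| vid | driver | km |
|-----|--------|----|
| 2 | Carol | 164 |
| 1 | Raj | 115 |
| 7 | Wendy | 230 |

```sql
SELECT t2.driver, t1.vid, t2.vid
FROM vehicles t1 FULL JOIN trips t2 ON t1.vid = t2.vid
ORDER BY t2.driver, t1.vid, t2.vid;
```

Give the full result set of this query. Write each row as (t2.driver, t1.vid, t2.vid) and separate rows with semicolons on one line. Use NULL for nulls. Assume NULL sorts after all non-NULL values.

(Carol, NULL, 2); (Raj, NULL, 1); (Wendy, NULL, 7); (NULL, 4, NULL); (NULL, 5, NULL); (NULL, 8, NULL); (NULL, 9, NULL)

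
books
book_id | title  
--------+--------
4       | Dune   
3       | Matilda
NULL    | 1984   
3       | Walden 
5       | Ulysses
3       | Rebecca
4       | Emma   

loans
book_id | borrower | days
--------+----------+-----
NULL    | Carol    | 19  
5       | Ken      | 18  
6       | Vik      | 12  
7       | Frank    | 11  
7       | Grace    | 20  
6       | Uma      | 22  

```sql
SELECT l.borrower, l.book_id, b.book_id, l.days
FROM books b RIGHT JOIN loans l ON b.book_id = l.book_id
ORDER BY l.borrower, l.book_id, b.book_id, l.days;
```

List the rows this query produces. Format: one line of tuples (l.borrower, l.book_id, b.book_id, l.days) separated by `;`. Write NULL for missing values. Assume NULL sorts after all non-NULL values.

(Carol, NULL, NULL, 19); (Frank, 7, NULL, 11); (Grace, 7, NULL, 20); (Ken, 5, 5, 18); (Uma, 6, NULL, 22); (Vik, 6, NULL, 12)

RIGHT JOIN keeps every row from `loans`; unmatched rows get NULL for `books`'s columns.
Matching on b.book_id = l.book_id. A NULL in a compared column never satisfies the condition.
- b row (book_id=4): no match.
- b row (book_id=3): no match.
- b row (book_id=NULL): no match.
- b row (book_id=3): no match.
- b row (book_id=5): matches 1 l row(s) → 1 output row(s).
- b row (book_id=3): no match.
- b row (book_id=4): no match.
- 5 l row(s) had no b match → kept, b columns NULL.
After projecting and ordering:
l.borrower | l.book_id | b.book_id | l.days
Carol | NULL | NULL | 19
Frank | 7 | NULL | 11
Grace | 7 | NULL | 20
Ken | 5 | 5 | 18
Uma | 6 | NULL | 22
Vik | 6 | NULL | 12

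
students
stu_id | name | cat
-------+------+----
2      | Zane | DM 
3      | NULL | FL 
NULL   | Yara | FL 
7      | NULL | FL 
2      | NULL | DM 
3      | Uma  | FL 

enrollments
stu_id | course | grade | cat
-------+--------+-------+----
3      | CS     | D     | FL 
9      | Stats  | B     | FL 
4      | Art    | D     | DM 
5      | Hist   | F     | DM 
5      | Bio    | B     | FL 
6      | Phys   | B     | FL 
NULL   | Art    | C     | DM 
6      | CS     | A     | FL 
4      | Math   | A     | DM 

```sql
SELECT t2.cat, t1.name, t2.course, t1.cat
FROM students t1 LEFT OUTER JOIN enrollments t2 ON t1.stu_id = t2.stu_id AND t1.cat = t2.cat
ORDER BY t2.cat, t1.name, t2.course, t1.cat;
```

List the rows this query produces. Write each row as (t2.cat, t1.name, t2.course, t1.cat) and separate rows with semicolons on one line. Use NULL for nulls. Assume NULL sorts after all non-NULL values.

(FL, Uma, CS, FL); (FL, NULL, CS, FL); (NULL, Yara, NULL, FL); (NULL, Zane, NULL, DM); (NULL, NULL, NULL, DM); (NULL, NULL, NULL, FL)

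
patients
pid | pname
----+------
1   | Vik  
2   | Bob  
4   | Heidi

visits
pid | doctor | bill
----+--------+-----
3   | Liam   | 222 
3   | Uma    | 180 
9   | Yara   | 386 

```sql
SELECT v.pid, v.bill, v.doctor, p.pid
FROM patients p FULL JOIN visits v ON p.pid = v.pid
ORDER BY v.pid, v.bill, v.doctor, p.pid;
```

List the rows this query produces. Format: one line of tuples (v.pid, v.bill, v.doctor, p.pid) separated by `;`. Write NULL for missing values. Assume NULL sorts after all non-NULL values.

FULL OUTER JOIN keeps every row from both sides; unmatched rows get NULL for the other side's columns.
Matching on p.pid = v.pid.
- p row (pid=1): no match → kept, v columns NULL.
- p row (pid=2): no match → kept, v columns NULL.
- p row (pid=4): no match → kept, v columns NULL.
- 3 v row(s) had no p match → kept, p columns NULL.
After projecting and ordering:
v.pid | v.bill | v.doctor | p.pid
3 | 180 | Uma | NULL
3 | 222 | Liam | NULL
9 | 386 | Yara | NULL
NULL | NULL | NULL | 1
NULL | NULL | NULL | 2
NULL | NULL | NULL | 4

(3, 180, Uma, NULL); (3, 222, Liam, NULL); (9, 386, Yara, NULL); (NULL, NULL, NULL, 1); (NULL, NULL, NULL, 2); (NULL, NULL, NULL, 4)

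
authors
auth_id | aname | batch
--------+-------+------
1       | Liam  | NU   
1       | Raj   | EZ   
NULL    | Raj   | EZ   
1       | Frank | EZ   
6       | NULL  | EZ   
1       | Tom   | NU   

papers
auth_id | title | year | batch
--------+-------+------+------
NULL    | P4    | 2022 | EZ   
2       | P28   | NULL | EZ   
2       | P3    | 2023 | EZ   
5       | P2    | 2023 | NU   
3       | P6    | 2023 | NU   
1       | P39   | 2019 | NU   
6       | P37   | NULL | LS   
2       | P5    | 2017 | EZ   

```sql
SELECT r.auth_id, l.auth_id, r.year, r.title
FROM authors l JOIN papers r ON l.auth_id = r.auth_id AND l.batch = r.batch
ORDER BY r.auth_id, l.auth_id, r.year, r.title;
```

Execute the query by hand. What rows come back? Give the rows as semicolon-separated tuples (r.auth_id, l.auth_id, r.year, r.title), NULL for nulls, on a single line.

(1, 1, 2019, P39); (1, 1, 2019, P39)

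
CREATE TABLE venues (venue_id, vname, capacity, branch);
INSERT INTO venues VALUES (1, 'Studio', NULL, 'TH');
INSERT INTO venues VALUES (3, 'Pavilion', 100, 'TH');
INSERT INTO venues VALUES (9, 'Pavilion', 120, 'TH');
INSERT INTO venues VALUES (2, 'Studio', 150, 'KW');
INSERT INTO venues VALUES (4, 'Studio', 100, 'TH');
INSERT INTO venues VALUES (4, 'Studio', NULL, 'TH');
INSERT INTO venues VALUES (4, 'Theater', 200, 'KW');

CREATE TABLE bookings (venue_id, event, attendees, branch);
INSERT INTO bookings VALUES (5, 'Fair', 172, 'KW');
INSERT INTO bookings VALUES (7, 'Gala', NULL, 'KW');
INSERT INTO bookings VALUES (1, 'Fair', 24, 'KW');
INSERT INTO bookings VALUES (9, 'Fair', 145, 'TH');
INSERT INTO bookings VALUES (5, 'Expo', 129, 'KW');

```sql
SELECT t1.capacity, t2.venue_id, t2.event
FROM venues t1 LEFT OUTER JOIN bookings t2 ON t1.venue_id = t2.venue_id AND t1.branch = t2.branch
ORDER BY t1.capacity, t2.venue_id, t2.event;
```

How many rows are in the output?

LEFT JOIN keeps every row from `venues`; unmatched rows get NULL for `bookings`'s columns.
Matching on t1.venue_id = t2.venue_id AND t1.branch = t2.branch.
- venue_id=1, branch=TH: no t2 row matches, row kept with t2 columns NULL.
- venue_id=3, branch=TH: no t2 row matches, row kept with t2 columns NULL.
- venue_id=9, branch=TH: 1 matching t2 row(s), so 1 row(s) emitted.
- venue_id=2, branch=KW: no t2 row matches, row kept with t2 columns NULL.
- venue_id=4, branch=TH: no t2 row matches, row kept with t2 columns NULL.
- venue_id=4, branch=TH: no t2 row matches, row kept with t2 columns NULL.
- venue_id=4, branch=KW: no t2 row matches, row kept with t2 columns NULL.
Total: 1 matched + 6 padded = 7 rows.

7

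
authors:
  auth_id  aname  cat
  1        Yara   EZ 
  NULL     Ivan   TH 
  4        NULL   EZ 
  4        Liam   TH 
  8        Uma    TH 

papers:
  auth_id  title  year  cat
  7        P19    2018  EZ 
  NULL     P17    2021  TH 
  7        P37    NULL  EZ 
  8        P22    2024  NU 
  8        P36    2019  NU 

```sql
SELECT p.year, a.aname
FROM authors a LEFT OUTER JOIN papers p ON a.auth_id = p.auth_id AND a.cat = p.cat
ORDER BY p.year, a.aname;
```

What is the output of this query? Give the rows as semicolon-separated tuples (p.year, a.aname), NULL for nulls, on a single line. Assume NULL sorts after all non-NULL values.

(NULL, Ivan); (NULL, Liam); (NULL, Uma); (NULL, Yara); (NULL, NULL)

LEFT JOIN keeps every row from `authors`; unmatched rows get NULL for `papers`'s columns.
Matching on a.auth_id = p.auth_id AND a.cat = p.cat. A NULL in a compared column never satisfies the condition.
- a row (auth_id=1, cat=EZ): no match → kept, p columns NULL.
- a row (auth_id=NULL, cat=TH): no match → kept, p columns NULL.
- a row (auth_id=4, cat=EZ): no match → kept, p columns NULL.
- a row (auth_id=4, cat=TH): no match → kept, p columns NULL.
- a row (auth_id=8, cat=TH): no match → kept, p columns NULL.
After projecting and ordering:
p.year | a.aname
NULL | Ivan
NULL | Liam
NULL | Uma
NULL | Yara
NULL | NULL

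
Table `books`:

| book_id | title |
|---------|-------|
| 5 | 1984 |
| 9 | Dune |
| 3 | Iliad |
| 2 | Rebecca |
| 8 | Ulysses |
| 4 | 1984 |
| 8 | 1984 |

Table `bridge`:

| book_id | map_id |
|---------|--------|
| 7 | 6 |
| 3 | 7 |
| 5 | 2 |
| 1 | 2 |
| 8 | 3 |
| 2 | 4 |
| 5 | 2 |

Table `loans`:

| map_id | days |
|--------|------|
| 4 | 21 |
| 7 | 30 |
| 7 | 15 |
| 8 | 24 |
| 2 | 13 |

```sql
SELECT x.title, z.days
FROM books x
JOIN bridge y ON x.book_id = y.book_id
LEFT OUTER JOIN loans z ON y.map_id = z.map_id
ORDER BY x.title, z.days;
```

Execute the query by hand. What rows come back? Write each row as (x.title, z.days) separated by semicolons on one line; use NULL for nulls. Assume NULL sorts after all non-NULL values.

(1984, 13); (1984, 13); (1984, NULL); (Iliad, 15); (Iliad, 30); (Rebecca, 21); (Ulysses, NULL)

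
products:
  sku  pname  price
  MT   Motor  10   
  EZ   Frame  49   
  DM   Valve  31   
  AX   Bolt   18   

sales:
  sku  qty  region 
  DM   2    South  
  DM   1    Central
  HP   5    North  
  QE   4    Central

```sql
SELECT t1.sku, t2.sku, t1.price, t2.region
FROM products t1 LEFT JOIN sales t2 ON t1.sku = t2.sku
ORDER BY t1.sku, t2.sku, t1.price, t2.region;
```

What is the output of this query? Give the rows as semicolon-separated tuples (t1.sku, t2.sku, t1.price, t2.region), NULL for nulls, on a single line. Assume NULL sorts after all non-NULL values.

(AX, NULL, 18, NULL); (DM, DM, 31, Central); (DM, DM, 31, South); (EZ, NULL, 49, NULL); (MT, NULL, 10, NULL)

LEFT JOIN keeps every row from `products`; unmatched rows get NULL for `sales`'s columns.
Matching on t1.sku = t2.sku.
Matched pairs: 2; unmatched t1 rows kept: 3.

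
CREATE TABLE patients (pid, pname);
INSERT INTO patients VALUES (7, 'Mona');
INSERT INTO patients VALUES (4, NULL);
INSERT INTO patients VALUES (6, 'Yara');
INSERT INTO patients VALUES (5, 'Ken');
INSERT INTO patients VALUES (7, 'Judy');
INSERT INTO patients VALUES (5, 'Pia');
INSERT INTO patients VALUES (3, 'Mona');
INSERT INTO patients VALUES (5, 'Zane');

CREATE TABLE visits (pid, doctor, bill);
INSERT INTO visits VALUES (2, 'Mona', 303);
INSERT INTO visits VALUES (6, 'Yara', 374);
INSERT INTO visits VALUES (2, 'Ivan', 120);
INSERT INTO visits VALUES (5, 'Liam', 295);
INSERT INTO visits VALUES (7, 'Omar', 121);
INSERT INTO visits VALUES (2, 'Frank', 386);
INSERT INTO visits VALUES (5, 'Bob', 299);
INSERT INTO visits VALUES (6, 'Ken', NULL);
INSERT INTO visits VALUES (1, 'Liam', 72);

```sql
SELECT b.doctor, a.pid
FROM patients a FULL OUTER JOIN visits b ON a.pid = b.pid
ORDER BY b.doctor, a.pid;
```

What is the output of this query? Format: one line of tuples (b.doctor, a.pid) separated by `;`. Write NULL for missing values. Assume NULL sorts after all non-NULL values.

(Bob, 5); (Bob, 5); (Bob, 5); (Frank, NULL); (Ivan, NULL); (Ken, 6); (Liam, 5); (Liam, 5); (Liam, 5); (Liam, NULL); (Mona, NULL); (Omar, 7); (Omar, 7); (Yara, 6); (NULL, 3); (NULL, 4)

FULL OUTER JOIN keeps every row from both sides; unmatched rows get NULL for the other side's columns.
Matching on a.pid = b.pid.
Matched pairs: 10; unmatched a rows kept: 2; unmatched b rows kept: 4.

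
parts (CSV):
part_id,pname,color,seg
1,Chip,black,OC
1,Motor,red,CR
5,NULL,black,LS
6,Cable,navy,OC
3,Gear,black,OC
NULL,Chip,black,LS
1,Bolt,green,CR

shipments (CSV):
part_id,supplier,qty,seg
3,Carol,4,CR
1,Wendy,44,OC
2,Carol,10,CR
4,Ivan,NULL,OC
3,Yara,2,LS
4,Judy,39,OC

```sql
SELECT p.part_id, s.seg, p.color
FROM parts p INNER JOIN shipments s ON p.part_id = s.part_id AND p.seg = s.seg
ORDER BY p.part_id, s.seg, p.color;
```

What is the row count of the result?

1

INNER JOIN keeps only pairs where the ON condition holds.
Matching on p.part_id = s.part_id AND p.seg = s.seg. A NULL in a compared column never satisfies the condition.
- p row (part_id=1, seg=OC): matches 1 s row(s) → 1 output row(s).
- p row (part_id=1, seg=CR): no match → dropped.
- p row (part_id=5, seg=LS): no match → dropped.
- p row (part_id=6, seg=OC): no match → dropped.
- p row (part_id=3, seg=OC): no match → dropped.
- p row (part_id=NULL, seg=LS): no match → dropped.
- p row (part_id=1, seg=CR): no match → dropped.
Total: 1 rows.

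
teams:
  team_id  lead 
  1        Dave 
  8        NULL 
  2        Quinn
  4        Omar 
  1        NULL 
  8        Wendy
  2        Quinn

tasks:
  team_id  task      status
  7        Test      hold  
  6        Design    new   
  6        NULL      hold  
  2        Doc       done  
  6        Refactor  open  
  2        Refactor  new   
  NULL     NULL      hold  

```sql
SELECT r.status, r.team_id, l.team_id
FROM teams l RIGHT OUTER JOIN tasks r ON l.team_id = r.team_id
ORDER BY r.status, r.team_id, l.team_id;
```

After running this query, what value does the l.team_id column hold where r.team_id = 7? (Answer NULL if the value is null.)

RIGHT JOIN keeps every row from `tasks`; unmatched rows get NULL for `teams`'s columns.
Matching on l.team_id = r.team_id. A NULL in a compared column never satisfies the condition.
- l row (team_id=1): no match.
- l row (team_id=8): no match.
- l row (team_id=2): matches 2 r row(s) → 2 output row(s).
- l row (team_id=4): no match.
- l row (team_id=1): no match.
- l row (team_id=8): no match.
- l row (team_id=2): matches 2 r row(s) → 2 output row(s).
- plus 5 unmatched r row(s), each kept with NULL l columns.

NULL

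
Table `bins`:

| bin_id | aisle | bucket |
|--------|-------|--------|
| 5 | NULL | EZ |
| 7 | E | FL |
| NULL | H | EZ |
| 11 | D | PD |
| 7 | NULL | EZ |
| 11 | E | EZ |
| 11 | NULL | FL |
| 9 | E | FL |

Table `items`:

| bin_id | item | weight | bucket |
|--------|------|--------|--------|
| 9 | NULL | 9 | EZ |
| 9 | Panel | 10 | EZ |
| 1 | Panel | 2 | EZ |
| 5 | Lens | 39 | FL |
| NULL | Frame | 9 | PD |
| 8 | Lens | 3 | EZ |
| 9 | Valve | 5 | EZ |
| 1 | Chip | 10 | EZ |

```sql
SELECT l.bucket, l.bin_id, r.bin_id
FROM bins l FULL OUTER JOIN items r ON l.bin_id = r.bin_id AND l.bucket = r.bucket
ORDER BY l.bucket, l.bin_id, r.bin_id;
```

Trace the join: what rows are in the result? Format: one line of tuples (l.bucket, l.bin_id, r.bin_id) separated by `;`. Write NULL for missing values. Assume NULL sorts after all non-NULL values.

(EZ, 5, NULL); (EZ, 7, NULL); (EZ, 11, NULL); (EZ, NULL, NULL); (FL, 7, NULL); (FL, 9, NULL); (FL, 11, NULL); (PD, 11, NULL); (NULL, NULL, 1); (NULL, NULL, 1); (NULL, NULL, 5); (NULL, NULL, 8); (NULL, NULL, 9); (NULL, NULL, 9); (NULL, NULL, 9); (NULL, NULL, NULL)

FULL OUTER JOIN keeps every row from both sides; unmatched rows get NULL for the other side's columns.
Matching on l.bin_id = r.bin_id AND l.bucket = r.bucket. A NULL in a compared column never satisfies the condition.
Matched pairs: 0; unmatched l rows kept: 8; unmatched r rows kept: 8.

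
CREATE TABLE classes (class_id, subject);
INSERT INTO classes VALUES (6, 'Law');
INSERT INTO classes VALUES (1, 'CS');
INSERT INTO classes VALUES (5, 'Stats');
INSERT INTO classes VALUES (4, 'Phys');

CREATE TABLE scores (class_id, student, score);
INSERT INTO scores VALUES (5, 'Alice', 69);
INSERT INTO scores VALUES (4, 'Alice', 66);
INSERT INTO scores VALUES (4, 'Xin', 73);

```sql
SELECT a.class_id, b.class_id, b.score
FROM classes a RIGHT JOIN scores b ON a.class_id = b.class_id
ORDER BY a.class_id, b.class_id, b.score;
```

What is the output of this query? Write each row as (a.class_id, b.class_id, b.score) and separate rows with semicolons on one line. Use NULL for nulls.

RIGHT JOIN keeps every row from `scores`; unmatched rows get NULL for `classes`'s columns.
Matching on a.class_id = b.class_id.
Matched pairs: 3; unmatched b rows kept: 0.

(4, 4, 66); (4, 4, 73); (5, 5, 69)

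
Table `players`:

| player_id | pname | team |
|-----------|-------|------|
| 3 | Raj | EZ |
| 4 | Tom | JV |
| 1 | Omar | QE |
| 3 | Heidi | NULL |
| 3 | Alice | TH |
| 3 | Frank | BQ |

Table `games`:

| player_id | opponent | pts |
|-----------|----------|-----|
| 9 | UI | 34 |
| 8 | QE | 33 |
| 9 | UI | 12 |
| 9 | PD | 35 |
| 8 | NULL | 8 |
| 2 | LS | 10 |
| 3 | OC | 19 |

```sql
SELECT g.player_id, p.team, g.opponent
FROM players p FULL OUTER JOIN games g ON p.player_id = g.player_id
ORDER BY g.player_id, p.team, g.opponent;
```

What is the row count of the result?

12

FULL OUTER JOIN keeps every row from both sides; unmatched rows get NULL for the other side's columns.
Matching on p.player_id = g.player_id.
Matched pairs: 4; unmatched p rows kept: 2; unmatched g rows kept: 6.
Total: 4 matched + 8 padded = 12 rows.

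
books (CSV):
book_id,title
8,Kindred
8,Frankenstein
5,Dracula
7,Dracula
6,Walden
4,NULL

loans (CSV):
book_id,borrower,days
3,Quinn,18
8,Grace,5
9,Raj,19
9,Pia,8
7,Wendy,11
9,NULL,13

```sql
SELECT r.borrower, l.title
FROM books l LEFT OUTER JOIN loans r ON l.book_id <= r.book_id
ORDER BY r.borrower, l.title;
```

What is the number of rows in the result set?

28

LEFT JOIN keeps every row from `books`; unmatched rows get NULL for `loans`'s columns.
Matching on l.book_id <= r.book_id.
Matched pairs: 28; unmatched l rows kept: 0.
Total: 28 rows.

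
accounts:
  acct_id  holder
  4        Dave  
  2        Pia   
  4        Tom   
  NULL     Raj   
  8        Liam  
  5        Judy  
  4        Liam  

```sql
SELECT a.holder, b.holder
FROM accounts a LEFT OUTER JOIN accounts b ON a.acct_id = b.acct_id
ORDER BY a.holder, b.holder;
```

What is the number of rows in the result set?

LEFT JOIN keeps every row from `accounts a`; unmatched rows get NULL for `accounts b`'s columns.
Matching on a.acct_id = b.acct_id. A NULL in a compared column never satisfies the condition.
Matched pairs: 12; unmatched a rows kept: 1.
Total: 12 matched + 1 padded = 13 rows.

13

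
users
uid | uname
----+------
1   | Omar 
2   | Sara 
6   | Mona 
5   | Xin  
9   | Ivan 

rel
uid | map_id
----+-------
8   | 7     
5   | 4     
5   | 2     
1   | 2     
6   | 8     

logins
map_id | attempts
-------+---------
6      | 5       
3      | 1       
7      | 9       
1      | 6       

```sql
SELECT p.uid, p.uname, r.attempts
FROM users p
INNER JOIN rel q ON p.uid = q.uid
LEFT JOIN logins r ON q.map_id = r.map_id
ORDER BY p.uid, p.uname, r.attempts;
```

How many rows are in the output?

4

Joins associate left-to-right: users INNER JOIN rel on uid gives 4 intermediate row(s).
Then LEFT JOIN `logins r` on map_id: each of those 4 rows is kept; rows whose q.map_id has no match in r get NULL for r's columns.
Result: 4 row(s).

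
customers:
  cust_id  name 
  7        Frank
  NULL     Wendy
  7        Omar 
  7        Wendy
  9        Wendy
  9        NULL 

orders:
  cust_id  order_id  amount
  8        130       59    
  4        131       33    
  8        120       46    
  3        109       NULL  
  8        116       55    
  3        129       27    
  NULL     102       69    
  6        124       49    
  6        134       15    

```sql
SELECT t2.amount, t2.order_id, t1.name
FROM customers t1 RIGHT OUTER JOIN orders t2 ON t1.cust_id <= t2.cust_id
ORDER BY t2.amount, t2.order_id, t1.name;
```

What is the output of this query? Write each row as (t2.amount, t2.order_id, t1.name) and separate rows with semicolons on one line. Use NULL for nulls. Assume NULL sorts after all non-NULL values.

(15, 134, NULL); (27, 129, NULL); (33, 131, NULL); (46, 120, Frank); (46, 120, Omar); (46, 120, Wendy); (49, 124, NULL); (55, 116, Frank); (55, 116, Omar); (55, 116, Wendy); (59, 130, Frank); (59, 130, Omar); (59, 130, Wendy); (69, 102, NULL); (NULL, 109, NULL)

RIGHT JOIN keeps every row from `orders`; unmatched rows get NULL for `customers`'s columns.
Matching on t1.cust_id <= t2.cust_id. A NULL in a compared column never satisfies the condition.
Matched pairs: 9; unmatched t2 rows kept: 6.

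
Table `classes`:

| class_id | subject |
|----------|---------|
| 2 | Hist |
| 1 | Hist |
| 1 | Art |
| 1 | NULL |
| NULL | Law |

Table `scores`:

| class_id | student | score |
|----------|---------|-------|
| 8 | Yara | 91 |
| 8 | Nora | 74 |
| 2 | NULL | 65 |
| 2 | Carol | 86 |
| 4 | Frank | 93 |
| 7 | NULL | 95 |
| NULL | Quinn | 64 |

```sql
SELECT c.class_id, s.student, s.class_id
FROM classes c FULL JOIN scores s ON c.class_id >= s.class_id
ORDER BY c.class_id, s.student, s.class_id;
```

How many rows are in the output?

FULL OUTER JOIN keeps every row from both sides; unmatched rows get NULL for the other side's columns.
Matching on c.class_id >= s.class_id. A NULL in a compared column never satisfies the condition.
Matched pairs: 2; unmatched c rows kept: 4; unmatched s rows kept: 5.
Total: 2 matched + 9 padded = 11 rows.

11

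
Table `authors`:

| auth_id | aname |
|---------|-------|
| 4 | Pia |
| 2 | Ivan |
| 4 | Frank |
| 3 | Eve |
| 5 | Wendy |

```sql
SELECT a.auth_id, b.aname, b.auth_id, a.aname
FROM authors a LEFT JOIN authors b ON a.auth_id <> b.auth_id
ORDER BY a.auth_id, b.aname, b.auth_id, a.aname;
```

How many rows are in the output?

18

LEFT JOIN keeps every row from `authors a`; unmatched rows get NULL for `authors b`'s columns.
Matching on a.auth_id <> b.auth_id.
- a (auth_id=4) pairs with 3 row(s) of b.
- a (auth_id=2) pairs with 4 row(s) of b.
- a (auth_id=4) pairs with 3 row(s) of b.
- a (auth_id=3) pairs with 4 row(s) of b.
- a (auth_id=5) pairs with 4 row(s) of b.
Total: 18 rows.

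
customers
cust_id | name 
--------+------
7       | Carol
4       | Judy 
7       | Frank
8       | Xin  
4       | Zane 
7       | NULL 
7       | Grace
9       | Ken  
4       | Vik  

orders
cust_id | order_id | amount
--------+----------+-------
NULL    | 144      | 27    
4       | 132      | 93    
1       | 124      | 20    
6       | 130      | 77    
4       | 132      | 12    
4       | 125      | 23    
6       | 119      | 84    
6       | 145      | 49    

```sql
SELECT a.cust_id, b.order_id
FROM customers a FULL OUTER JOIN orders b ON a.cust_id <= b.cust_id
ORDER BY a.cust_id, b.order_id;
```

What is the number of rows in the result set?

26

FULL OUTER JOIN keeps every row from both sides; unmatched rows get NULL for the other side's columns.
Matching on a.cust_id <= b.cust_id. A NULL in a compared column never satisfies the condition.
- a row (cust_id=7): no match → kept, b columns NULL.
- a row (cust_id=4): matches 6 b row(s) → 6 output row(s).
- a row (cust_id=7): no match → kept, b columns NULL.
- a row (cust_id=8): no match → kept, b columns NULL.
- a row (cust_id=4): matches 6 b row(s) → 6 output row(s).
- a row (cust_id=7): no match → kept, b columns NULL.
- a row (cust_id=7): no match → kept, b columns NULL.
- a row (cust_id=9): no match → kept, b columns NULL.
- a row (cust_id=4): matches 6 b row(s) → 6 output row(s).
- 2 b row(s) had no a match → kept, a columns NULL.
Total: 18 matched + 8 padded = 26 rows.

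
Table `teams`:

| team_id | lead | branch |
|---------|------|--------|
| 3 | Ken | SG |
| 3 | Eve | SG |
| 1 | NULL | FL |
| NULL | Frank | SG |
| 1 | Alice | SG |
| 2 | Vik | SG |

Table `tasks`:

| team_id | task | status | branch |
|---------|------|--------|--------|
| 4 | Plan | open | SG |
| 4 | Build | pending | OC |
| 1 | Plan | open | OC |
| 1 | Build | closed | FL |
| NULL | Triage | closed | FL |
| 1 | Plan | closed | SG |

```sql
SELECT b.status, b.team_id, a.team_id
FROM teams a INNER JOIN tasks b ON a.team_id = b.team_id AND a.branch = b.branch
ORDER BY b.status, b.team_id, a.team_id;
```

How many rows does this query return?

2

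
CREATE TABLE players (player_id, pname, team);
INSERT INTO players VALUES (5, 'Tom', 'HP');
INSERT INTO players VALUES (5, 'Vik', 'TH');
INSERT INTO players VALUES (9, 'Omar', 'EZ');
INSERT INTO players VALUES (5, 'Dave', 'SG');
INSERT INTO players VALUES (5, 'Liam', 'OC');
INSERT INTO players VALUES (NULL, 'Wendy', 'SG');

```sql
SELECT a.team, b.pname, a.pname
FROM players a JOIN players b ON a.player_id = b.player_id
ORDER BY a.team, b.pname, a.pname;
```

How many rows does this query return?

17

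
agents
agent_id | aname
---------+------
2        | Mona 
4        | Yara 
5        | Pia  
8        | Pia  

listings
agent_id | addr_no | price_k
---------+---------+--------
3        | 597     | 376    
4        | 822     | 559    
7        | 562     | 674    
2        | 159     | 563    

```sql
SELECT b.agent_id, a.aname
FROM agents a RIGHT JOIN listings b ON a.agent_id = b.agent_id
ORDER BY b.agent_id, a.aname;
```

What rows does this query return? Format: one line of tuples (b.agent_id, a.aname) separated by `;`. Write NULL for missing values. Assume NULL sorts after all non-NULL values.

RIGHT JOIN keeps every row from `listings`; unmatched rows get NULL for `agents`'s columns.
Matching on a.agent_id = b.agent_id.
- a (agent_id=2) pairs with 1 row(s) of b.
- a (agent_id=4) pairs with 1 row(s) of b.
- a (agent_id=5) has no partner in b.
- a (agent_id=8) has no partner in b.
- plus 2 unmatched b row(s), each kept with NULL a columns.
After projecting and ordering:
b.agent_id | a.aname
2 | Mona
3 | NULL
4 | Yara
7 | NULL

(2, Mona); (3, NULL); (4, Yara); (7, NULL)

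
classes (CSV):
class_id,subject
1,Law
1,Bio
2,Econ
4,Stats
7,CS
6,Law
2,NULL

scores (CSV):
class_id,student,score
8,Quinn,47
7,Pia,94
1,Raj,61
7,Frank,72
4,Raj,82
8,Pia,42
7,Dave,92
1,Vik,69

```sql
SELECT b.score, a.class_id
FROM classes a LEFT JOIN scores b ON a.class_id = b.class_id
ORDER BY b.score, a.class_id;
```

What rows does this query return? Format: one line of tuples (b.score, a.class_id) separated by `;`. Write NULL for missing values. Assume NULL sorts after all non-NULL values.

(61, 1); (61, 1); (69, 1); (69, 1); (72, 7); (82, 4); (92, 7); (94, 7); (NULL, 2); (NULL, 2); (NULL, 6)

LEFT JOIN keeps every row from `classes`; unmatched rows get NULL for `scores`'s columns.
Matching on a.class_id = b.class_id.
- class_id=1: 2 matching b row(s), so 2 row(s) emitted.
- class_id=1: 2 matching b row(s), so 2 row(s) emitted.
- class_id=2: no b row matches, row kept with b columns NULL.
- class_id=4: 1 matching b row(s), so 1 row(s) emitted.
- class_id=7: 3 matching b row(s), so 3 row(s) emitted.
- class_id=6: no b row matches, row kept with b columns NULL.
- class_id=2: no b row matches, row kept with b columns NULL.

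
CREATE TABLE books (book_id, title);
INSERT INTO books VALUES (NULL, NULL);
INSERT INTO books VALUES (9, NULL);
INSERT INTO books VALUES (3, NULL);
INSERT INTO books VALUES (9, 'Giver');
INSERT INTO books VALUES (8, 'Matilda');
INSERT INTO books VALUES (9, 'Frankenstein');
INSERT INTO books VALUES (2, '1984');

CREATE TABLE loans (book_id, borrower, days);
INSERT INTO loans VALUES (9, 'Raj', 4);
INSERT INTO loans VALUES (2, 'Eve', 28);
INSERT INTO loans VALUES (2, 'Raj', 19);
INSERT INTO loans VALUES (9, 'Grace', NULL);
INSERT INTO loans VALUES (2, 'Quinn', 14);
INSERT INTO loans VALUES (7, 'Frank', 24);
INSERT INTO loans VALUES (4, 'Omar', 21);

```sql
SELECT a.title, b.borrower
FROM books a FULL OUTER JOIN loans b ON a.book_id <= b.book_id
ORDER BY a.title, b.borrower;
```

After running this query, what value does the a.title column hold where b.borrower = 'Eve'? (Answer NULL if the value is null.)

FULL OUTER JOIN keeps every row from both sides; unmatched rows get NULL for the other side's columns.
Matching on a.book_id <= b.book_id. A NULL in a compared column never satisfies the condition.
- book_id=NULL: no b row matches, row kept with b columns NULL.
- book_id=9: 2 matching b row(s), so 2 row(s) emitted.
- book_id=3: 4 matching b row(s), so 4 row(s) emitted.
- book_id=9: 2 matching b row(s), so 2 row(s) emitted.
- book_id=8: 2 matching b row(s), so 2 row(s) emitted.
- book_id=9: 2 matching b row(s), so 2 row(s) emitted.
- book_id=2: 7 matching b row(s), so 7 row(s) emitted.

1984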